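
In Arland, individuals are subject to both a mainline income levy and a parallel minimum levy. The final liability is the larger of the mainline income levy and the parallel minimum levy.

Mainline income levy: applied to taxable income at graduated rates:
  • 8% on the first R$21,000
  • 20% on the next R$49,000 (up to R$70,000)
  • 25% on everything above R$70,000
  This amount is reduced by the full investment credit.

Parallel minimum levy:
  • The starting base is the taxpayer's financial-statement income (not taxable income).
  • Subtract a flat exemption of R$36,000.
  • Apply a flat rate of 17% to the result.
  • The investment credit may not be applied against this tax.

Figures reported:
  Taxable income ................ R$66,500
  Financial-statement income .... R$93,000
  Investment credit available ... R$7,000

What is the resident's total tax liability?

R$9,690

Mainline income levy:
  R$21,000 × 8% = R$1,680
  R$45,500 × 20% = R$9,100
  → R$10,780
  Less investment credit R$7,000 → R$3,780

Parallel minimum levy:
  Base (financial-statement income): R$93,000
  Less exemption R$36,000 → base R$57,000
  R$57,000 × 17% = R$9,690

R$9,690 > R$3,780, so the parallel minimum levy is the binding amount.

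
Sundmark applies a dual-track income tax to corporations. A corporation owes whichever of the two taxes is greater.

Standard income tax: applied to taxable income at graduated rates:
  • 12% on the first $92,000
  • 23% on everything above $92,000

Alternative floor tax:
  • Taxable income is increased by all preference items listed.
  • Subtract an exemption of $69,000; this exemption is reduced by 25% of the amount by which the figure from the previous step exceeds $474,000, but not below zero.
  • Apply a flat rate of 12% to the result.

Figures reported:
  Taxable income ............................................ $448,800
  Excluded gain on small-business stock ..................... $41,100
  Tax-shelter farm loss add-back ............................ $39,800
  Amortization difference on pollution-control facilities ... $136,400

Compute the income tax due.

$93,104

Standard income tax:
  $92,000 × 12% = $11,040
  $356,800 × 23% = $82,064
  → $93,104

Alternative floor tax:
  Adjusted income: $448,800 + $41,100 + $39,800 + $136,400 = $666,100
  Exemption: $69,000 − 25% × ($666,100 − $474,000) = $69,000 − $48,025 = $20,975
  Base: $666,100 − $20,975 = $645,125
  $645,125 × 12% = $77,415

$93,104 > $77,415, so the standard income tax governs.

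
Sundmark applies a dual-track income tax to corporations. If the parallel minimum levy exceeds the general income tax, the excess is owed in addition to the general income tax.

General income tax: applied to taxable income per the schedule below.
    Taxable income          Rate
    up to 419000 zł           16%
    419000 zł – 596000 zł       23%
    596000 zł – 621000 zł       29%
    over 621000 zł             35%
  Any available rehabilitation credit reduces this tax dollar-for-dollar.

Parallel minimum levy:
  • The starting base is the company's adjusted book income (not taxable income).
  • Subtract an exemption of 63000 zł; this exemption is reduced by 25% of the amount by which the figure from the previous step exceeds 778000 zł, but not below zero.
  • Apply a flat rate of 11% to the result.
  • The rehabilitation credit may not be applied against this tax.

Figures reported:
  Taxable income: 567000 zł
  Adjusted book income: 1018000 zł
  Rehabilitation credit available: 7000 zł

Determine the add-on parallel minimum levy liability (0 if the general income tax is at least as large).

General income tax:
  419000 zł × 16% = 67040 zł
  148000 zł × 23% = 34040 zł
  → 101080 zł
  Less rehabilitation credit 7000 zł → 94080 zł

Parallel minimum levy:
  Base (adjusted book income): 1018000 zł
  Exemption: 63000 zł − 25% × (1018000 zł − 778000 zł) = 63000 zł − 60000 zł = 3000 zł
  Base: 1018000 zł − 3000 zł = 1015000 zł
  1015000 zł × 11% = 111650 zł

Excess of parallel minimum levy over general income tax: 111650 zł − 94080 zł = 17570 zł.

17570 zł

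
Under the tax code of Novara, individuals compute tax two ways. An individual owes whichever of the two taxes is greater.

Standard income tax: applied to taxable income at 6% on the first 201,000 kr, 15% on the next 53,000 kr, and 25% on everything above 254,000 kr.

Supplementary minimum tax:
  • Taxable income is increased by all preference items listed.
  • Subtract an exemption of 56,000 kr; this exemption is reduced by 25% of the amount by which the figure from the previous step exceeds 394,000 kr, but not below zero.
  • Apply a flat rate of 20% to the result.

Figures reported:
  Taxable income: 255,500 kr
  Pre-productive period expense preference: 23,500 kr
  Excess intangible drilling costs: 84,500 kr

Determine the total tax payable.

Supplementary minimum tax:
  Adjusted income: 255,500 kr + 23,500 kr + 84,500 kr = 363,500 kr
  Exemption: 363,500 kr ≤ 394,000 kr, so full 56,000 kr applies
  Base: 363,500 kr − 56,000 kr = 307,500 kr
  307,500 kr × 20% = 61,500 kr

Standard income tax:
  201,000 kr × 6% = 12,060 kr
  53,000 kr × 15% = 7,950 kr
  1,500 kr × 25% = 375 kr
  → 20,385 kr

61,500 kr > 20,385 kr, so the supplementary minimum tax is the binding amount.

61,500 kr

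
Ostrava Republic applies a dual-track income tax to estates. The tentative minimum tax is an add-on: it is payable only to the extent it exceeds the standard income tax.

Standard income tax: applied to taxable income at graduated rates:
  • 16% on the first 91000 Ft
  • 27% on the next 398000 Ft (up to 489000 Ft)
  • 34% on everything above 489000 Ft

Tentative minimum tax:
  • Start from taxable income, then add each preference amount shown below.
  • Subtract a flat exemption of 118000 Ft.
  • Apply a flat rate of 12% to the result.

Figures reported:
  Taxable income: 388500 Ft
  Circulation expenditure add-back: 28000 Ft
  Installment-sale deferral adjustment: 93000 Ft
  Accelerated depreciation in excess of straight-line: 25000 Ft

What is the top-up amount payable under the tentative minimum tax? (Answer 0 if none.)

Tentative minimum tax:
  Adjusted income: 388500 Ft + 28000 Ft + 93000 Ft + 25000 Ft = 534500 Ft
  Less exemption 118000 Ft → base 416500 Ft
  416500 Ft × 12% = 49980 Ft

Standard income tax:
  91000 Ft × 16% = 14560 Ft
  297500 Ft × 27% = 80325 Ft
  → 94885 Ft

49980 Ft ≤ 94885 Ft, so no add-on is due.

0 Ft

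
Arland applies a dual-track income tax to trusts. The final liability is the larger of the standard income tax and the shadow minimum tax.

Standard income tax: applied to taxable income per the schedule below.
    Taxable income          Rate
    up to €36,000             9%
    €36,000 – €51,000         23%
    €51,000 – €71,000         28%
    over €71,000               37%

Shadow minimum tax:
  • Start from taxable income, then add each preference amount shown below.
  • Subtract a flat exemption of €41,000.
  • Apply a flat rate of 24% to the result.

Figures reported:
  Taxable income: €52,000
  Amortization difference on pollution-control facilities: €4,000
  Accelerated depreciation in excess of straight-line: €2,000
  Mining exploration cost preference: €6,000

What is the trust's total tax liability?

Standard income tax:
  €36,000 × 9% = €3,240
  €15,000 × 23% = €3,450
  €1,000 × 28% = €280
  → €6,970

Shadow minimum tax:
  Adjusted income: €52,000 + €4,000 + €2,000 + €6,000 = €64,000
  Less exemption €41,000 → base €23,000
  €23,000 × 24% = €5,520

€6,970 > €5,520, so the standard income tax governs.

€6,970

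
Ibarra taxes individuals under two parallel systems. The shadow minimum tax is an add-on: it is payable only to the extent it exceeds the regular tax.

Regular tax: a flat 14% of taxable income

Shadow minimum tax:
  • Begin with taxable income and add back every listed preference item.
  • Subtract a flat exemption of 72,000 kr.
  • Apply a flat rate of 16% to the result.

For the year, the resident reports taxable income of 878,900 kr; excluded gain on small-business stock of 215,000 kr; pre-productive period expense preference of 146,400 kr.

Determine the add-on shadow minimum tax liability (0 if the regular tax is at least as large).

63,882 kr

Regular tax:
  878,900 kr × 14% = 123,046 kr

Shadow minimum tax:
  Adjusted income: 878,900 kr + 215,000 kr + 146,400 kr = 1,240,300 kr
  Less exemption 72,000 kr → base 1,168,300 kr
  1,168,300 kr × 16% = 186,928 kr

Excess of shadow minimum tax over regular tax: 186,928 kr − 123,046 kr = 63,882 kr.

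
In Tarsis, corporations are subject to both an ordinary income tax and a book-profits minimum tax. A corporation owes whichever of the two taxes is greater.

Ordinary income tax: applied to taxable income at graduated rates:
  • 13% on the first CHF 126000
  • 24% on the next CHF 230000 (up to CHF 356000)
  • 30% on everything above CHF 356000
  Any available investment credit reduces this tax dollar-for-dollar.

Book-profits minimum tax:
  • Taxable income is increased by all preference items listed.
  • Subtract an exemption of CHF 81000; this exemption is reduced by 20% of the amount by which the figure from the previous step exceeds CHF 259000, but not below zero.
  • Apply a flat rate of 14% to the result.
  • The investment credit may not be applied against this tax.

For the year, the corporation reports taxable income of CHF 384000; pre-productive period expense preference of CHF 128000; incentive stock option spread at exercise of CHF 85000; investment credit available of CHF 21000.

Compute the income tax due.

CHF 81704

Book-profits minimum tax:
  Adjusted income: CHF 384000 + CHF 128000 + CHF 85000 = CHF 597000
  Exemption: CHF 81000 − 20% × (CHF 597000 − CHF 259000) = CHF 81000 − CHF 67600 = CHF 13400
  Base: CHF 597000 − CHF 13400 = CHF 583600
  CHF 583600 × 14% = CHF 81704

Ordinary income tax:
  CHF 126000 × 13% = CHF 16380
  CHF 230000 × 24% = CHF 55200
  CHF 28000 × 30% = CHF 8400
  → CHF 79980
  Less investment credit CHF 21000 → CHF 58980

CHF 81704 > CHF 58980, so the book-profits minimum tax is the binding amount.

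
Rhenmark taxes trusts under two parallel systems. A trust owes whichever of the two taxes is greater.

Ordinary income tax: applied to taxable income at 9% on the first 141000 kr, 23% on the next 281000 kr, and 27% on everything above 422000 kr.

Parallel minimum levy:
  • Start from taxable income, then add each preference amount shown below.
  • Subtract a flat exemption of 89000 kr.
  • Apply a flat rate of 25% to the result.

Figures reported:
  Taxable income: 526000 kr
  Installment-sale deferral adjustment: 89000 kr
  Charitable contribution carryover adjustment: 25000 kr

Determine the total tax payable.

137750 kr

Ordinary income tax:
  141000 kr × 9% = 12690 kr
  281000 kr × 23% = 64630 kr
  104000 kr × 27% = 28080 kr
  → 105400 kr

Parallel minimum levy:
  Adjusted income: 526000 kr + 89000 kr + 25000 kr = 640000 kr
  Less exemption 89000 kr → base 551000 kr
  551000 kr × 25% = 137750 kr

137750 kr > 105400 kr, so the parallel minimum levy is the binding amount.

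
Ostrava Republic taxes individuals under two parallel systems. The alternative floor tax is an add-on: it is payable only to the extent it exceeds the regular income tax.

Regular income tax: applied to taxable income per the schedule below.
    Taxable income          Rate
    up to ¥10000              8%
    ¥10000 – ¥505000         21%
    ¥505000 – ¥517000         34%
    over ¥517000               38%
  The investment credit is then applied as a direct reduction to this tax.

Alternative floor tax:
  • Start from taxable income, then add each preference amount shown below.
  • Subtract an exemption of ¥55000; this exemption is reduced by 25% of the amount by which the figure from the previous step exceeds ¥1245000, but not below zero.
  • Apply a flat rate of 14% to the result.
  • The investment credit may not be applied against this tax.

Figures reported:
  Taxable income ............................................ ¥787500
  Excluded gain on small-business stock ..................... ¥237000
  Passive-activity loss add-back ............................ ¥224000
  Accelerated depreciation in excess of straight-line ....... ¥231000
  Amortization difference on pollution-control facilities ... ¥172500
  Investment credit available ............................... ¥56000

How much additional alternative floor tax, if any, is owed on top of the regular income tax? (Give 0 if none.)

Regular income tax:
  ¥10000 × 8% = ¥800
  ¥495000 × 21% = ¥103950
  ¥12000 × 34% = ¥4080
  ¥270500 × 38% = ¥102790
  → ¥211620
  Less investment credit ¥56000 → ¥155620

Alternative floor tax:
  Adjusted income: ¥787500 + ¥237000 + ¥224000 + ¥231000 + ¥172500 = ¥1652000
  Exemption: 25% × (¥1652000 − ¥1245000) = ¥101750 ≥ ¥55000, so the exemption is fully phased out
  Base: ¥1652000 − ¥0 = ¥1652000
  ¥1652000 × 14% = ¥231280

Excess of alternative floor tax over regular income tax: ¥231280 − ¥155620 = ¥75660.

¥75660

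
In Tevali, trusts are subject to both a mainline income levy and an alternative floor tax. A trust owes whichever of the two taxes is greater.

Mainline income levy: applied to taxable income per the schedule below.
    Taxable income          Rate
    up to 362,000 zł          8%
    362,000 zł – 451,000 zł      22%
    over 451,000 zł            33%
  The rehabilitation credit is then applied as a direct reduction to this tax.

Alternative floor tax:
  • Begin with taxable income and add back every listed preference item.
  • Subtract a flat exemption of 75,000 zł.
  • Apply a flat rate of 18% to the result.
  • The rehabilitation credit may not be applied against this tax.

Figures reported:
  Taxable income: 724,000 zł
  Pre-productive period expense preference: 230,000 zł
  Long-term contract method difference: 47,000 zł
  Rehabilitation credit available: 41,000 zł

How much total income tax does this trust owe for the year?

Mainline income levy:
  362,000 zł × 8% = 28,960 zł
  89,000 zł × 22% = 19,580 zł
  273,000 zł × 33% = 90,090 zł
  → 138,630 zł
  Less rehabilitation credit 41,000 zł → 97,630 zł

Alternative floor tax:
  Adjusted income: 724,000 zł + 230,000 zł + 47,000 zł = 1,001,000 zł
  Less exemption 75,000 zł → base 926,000 zł
  926,000 zł × 18% = 166,680 zł

166,680 zł > 97,630 zł, so the alternative floor tax is the binding amount.

166,680 zł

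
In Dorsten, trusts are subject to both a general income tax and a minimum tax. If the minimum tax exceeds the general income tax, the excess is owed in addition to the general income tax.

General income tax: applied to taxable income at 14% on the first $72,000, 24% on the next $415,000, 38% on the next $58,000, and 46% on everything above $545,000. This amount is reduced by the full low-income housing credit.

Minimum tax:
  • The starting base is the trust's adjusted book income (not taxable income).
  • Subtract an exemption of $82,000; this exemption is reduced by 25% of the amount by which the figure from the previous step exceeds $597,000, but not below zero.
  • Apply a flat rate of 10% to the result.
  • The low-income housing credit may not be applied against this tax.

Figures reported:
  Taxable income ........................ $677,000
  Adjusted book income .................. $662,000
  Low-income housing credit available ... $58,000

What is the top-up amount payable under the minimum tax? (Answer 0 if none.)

Minimum tax:
  Base (adjusted book income): $662,000
  Exemption: $82,000 − 25% × ($662,000 − $597,000) = $82,000 − $16,250 = $65,750
  Base: $662,000 − $65,750 = $596,250
  $596,250 × 10% = $59,625

General income tax:
  $72,000 × 14% = $10,080
  $415,000 × 24% = $99,600
  $58,000 × 38% = $22,040
  $132,000 × 46% = $60,720
  → $192,440
  Less low-income housing credit $58,000 → $134,440

$59,625 ≤ $134,440, so no add-on is due.

$0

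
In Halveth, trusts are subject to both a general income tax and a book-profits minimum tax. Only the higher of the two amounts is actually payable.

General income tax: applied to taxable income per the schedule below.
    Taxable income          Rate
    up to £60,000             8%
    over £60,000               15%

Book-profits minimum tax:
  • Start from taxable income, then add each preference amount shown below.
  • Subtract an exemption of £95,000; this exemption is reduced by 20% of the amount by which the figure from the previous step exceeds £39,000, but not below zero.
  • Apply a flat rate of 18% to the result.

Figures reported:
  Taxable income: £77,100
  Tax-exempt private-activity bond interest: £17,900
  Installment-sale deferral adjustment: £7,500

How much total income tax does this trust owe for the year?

General income tax:
  £60,000 × 8% = £4,800
  £17,100 × 15% = £2,565
  → £7,365

Book-profits minimum tax:
  Adjusted income: £77,100 + £17,900 + £7,500 = £102,500
  Exemption: £95,000 − 20% × (£102,500 − £39,000) = £95,000 − £12,700 = £82,300
  Base: £102,500 − £82,300 = £20,200
  £20,200 × 18% = £3,636

£7,365 > £3,636, so the general income tax governs.

£7,365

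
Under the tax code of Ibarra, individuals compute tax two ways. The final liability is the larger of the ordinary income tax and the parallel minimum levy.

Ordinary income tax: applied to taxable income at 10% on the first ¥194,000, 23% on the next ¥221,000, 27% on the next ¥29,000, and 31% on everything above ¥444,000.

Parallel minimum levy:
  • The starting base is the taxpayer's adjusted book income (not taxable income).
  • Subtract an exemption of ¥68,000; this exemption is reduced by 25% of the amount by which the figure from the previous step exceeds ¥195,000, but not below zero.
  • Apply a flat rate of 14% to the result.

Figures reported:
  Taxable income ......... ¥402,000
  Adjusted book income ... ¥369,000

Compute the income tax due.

Parallel minimum levy:
  Base (adjusted book income): ¥369,000
  Exemption: ¥68,000 − 25% × (¥369,000 − ¥195,000) = ¥68,000 − ¥43,500 = ¥24,500
  Base: ¥369,000 − ¥24,500 = ¥344,500
  ¥344,500 × 14% = ¥48,230

Ordinary income tax:
  ¥194,000 × 10% = ¥19,400
  ¥208,000 × 23% = ¥47,840
  → ¥67,240

¥67,240 > ¥48,230, so the ordinary income tax governs.

¥67,240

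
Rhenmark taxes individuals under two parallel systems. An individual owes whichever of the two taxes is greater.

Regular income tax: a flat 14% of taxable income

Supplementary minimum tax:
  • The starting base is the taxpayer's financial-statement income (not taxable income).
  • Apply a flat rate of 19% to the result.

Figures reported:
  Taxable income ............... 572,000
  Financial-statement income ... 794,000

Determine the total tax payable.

150,860

Regular income tax:
  572,000 × 14% = 80,080

Supplementary minimum tax:
  Base (financial-statement income): 794,000
  794,000 × 19% = 150,860

150,860 > 80,080, so the supplementary minimum tax is the binding amount.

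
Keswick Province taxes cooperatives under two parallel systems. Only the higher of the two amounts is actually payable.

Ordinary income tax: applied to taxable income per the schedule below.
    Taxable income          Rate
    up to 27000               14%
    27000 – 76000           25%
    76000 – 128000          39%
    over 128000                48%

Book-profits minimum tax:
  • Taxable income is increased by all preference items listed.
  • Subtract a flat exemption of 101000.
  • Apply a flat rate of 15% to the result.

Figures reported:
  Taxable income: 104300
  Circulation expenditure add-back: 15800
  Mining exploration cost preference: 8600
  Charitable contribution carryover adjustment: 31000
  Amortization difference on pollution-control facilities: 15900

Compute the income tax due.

27067

Ordinary income tax:
  27000 × 14% = 3780
  49000 × 25% = 12250
  28300 × 39% = 11037
  → 27067

Book-profits minimum tax:
  Adjusted income: 104300 + 15800 + 8600 + 31000 + 15900 = 175600
  Less exemption 101000 → base 74600
  74600 × 15% = 11190

27067 > 11190, so the ordinary income tax governs.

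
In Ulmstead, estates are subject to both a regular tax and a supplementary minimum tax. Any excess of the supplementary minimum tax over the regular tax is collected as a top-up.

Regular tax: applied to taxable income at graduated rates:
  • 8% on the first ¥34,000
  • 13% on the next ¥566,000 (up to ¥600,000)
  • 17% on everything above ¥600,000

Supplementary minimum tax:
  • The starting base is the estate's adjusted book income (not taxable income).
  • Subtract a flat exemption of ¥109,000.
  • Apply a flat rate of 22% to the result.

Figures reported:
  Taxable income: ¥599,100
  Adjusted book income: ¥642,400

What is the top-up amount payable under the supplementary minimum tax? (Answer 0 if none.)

¥41,165

Supplementary minimum tax:
  Base (adjusted book income): ¥642,400
  Less exemption ¥109,000 → base ¥533,400
  ¥533,400 × 22% = ¥117,348

Regular tax:
  ¥34,000 × 8% = ¥2,720
  ¥565,100 × 13% = ¥73,463
  → ¥76,183

Excess of supplementary minimum tax over regular tax: ¥117,348 − ¥76,183 = ¥41,165.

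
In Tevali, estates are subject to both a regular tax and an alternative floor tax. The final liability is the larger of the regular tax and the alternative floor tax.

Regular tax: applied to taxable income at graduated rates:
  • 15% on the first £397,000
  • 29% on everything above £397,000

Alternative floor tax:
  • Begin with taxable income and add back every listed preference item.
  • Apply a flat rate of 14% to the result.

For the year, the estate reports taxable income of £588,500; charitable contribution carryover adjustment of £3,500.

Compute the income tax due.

Alternative floor tax:
  Adjusted income: £588,500 + £3,500 = £592,000
  £592,000 × 14% = £82,880

Regular tax:
  £397,000 × 15% = £59,550
  £191,500 × 29% = £55,535
  → £115,085

£115,085 > £82,880, so the regular tax governs.

£115,085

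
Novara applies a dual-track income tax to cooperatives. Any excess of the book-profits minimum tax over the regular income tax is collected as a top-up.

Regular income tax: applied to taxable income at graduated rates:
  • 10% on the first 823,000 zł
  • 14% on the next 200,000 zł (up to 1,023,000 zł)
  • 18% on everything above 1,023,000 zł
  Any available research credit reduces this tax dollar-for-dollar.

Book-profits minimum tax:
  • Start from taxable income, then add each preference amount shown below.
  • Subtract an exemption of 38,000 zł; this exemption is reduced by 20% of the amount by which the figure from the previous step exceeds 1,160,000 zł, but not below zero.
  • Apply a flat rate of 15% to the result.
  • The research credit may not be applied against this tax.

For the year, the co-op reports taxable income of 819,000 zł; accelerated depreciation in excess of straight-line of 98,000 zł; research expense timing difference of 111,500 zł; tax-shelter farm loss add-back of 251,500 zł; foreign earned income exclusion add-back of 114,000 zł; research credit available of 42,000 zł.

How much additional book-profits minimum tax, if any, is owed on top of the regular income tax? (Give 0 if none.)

Regular income tax:
  819,000 zł × 10% = 81,900 zł
  Less research credit 42,000 zł → 39,900 zł

Book-profits minimum tax:
  Adjusted income: 819,000 zł + 98,000 zł + 111,500 zł + 251,500 zł + 114,000 zł = 1,394,000 zł
  Exemption: 20% × (1,394,000 zł − 1,160,000 zł) = 46,800 zł ≥ 38,000 zł, so the exemption is fully phased out
  Base: 1,394,000 zł − 0 zł = 1,394,000 zł
  1,394,000 zł × 15% = 209,100 zł

Excess of book-profits minimum tax over regular income tax: 209,100 zł − 39,900 zł = 169,200 zł.

169,200 zł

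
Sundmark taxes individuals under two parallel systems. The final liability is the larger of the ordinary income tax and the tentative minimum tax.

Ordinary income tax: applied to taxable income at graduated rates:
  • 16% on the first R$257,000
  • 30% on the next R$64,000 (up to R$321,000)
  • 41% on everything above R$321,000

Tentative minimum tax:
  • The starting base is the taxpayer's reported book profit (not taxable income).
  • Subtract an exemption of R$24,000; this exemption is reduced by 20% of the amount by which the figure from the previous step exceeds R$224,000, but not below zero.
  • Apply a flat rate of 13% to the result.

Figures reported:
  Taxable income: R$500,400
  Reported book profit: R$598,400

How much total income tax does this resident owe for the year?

R$133,874

Tentative minimum tax:
  Base (reported book profit): R$598,400
  Exemption: 20% × (R$598,400 − R$224,000) = R$74,880 ≥ R$24,000, so the exemption is fully phased out
  Base: R$598,400 − R$0 = R$598,400
  R$598,400 × 13% = R$77,792

Ordinary income tax:
  R$257,000 × 16% = R$41,120
  R$64,000 × 30% = R$19,200
  R$179,400 × 41% = R$73,554
  → R$133,874

R$133,874 > R$77,792, so the ordinary income tax governs.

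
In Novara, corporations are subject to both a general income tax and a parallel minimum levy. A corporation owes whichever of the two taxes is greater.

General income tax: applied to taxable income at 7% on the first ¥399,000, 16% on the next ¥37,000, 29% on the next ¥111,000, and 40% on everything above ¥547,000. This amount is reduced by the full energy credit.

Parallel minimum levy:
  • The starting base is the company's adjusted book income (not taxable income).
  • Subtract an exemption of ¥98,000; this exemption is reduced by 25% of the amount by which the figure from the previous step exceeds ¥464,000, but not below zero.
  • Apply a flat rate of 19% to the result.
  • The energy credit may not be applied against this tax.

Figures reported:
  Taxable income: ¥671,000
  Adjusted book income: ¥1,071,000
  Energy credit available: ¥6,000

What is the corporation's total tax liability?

Parallel minimum levy:
  Base (adjusted book income): ¥1,071,000
  Exemption: 25% × (¥1,071,000 − ¥464,000) = ¥151,750 ≥ ¥98,000, so the exemption is fully phased out
  Base: ¥1,071,000 − ¥0 = ¥1,071,000
  ¥1,071,000 × 19% = ¥203,490

General income tax:
  ¥399,000 × 7% = ¥27,930
  ¥37,000 × 16% = ¥5,920
  ¥111,000 × 29% = ¥32,190
  ¥124,000 × 40% = ¥49,600
  → ¥115,640
  Less energy credit ¥6,000 → ¥109,640

¥203,490 > ¥109,640, so the parallel minimum levy is the binding amount.

¥203,490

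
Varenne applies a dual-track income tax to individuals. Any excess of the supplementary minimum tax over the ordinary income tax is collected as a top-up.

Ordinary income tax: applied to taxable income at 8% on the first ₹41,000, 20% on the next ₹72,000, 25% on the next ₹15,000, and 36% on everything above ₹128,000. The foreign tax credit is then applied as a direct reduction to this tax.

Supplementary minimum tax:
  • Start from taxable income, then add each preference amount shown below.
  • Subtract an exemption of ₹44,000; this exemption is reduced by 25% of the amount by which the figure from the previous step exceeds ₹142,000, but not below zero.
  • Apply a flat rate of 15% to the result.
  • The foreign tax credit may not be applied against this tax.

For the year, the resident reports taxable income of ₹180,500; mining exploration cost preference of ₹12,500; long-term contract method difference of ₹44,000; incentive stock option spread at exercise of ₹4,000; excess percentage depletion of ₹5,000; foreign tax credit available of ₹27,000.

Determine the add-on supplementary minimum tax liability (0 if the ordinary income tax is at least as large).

Supplementary minimum tax:
  Adjusted income: ₹180,500 + ₹12,500 + ₹44,000 + ₹4,000 + ₹5,000 = ₹246,000
  Exemption: ₹44,000 − 25% × (₹246,000 − ₹142,000) = ₹44,000 − ₹26,000 = ₹18,000
  Base: ₹246,000 − ₹18,000 = ₹228,000
  ₹228,000 × 15% = ₹34,200

Ordinary income tax:
  ₹41,000 × 8% = ₹3,280
  ₹72,000 × 20% = ₹14,400
  ₹15,000 × 25% = ₹3,750
  ₹52,500 × 36% = ₹18,900
  → ₹40,330
  Less foreign tax credit ₹27,000 → ₹13,330

Excess of supplementary minimum tax over ordinary income tax: ₹34,200 − ₹13,330 = ₹20,870.

₹20,870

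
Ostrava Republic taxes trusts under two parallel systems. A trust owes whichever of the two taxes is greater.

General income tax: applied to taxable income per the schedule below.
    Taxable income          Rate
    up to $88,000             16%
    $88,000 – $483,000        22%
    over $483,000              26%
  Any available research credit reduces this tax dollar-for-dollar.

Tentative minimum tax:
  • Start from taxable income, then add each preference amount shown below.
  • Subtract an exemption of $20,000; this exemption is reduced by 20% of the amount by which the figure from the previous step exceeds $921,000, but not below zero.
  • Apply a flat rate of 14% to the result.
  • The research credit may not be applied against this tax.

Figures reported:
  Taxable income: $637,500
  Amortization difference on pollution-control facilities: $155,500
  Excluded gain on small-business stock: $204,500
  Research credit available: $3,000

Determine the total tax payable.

Tentative minimum tax:
  Adjusted income: $637,500 + $155,500 + $204,500 = $997,500
  Exemption: $20,000 − 20% × ($997,500 − $921,000) = $20,000 − $15,300 = $4,700
  Base: $997,500 − $4,700 = $992,800
  $992,800 × 14% = $138,992

General income tax:
  $88,000 × 16% = $14,080
  $395,000 × 22% = $86,900
  $154,500 × 26% = $40,170
  → $141,150
  Less research credit $3,000 → $138,150

$138,992 > $138,150, so the tentative minimum tax is the binding amount.

$138,992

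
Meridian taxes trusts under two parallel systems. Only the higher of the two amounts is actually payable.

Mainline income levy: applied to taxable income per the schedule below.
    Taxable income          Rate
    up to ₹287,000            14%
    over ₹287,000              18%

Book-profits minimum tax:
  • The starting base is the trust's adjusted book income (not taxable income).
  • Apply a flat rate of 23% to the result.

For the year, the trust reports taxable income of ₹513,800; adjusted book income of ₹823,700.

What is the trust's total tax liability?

Mainline income levy:
  ₹287,000 × 14% = ₹40,180
  ₹226,800 × 18% = ₹40,824
  → ₹81,004

Book-profits minimum tax:
  Base (adjusted book income): ₹823,700
  ₹823,700 × 23% = ₹189,451

₹189,451 > ₹81,004, so the book-profits minimum tax is the binding amount.

₹189,451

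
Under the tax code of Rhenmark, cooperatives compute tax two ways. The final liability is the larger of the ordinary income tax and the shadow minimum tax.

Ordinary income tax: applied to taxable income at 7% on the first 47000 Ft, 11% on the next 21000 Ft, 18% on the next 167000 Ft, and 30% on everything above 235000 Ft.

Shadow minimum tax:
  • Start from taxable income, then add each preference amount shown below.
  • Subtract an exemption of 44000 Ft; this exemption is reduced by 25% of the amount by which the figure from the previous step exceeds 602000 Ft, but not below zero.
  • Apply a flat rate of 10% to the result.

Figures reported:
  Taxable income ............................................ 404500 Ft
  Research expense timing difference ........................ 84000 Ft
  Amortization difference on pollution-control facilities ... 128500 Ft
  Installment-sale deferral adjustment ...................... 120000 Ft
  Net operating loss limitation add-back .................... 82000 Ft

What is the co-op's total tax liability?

86510 Ft

Ordinary income tax:
  47000 Ft × 7% = 3290 Ft
  21000 Ft × 11% = 2310 Ft
  167000 Ft × 18% = 30060 Ft
  169500 Ft × 30% = 50850 Ft
  → 86510 Ft

Shadow minimum tax:
  Adjusted income: 404500 Ft + 84000 Ft + 128500 Ft + 120000 Ft + 82000 Ft = 819000 Ft
  Exemption: 25% × (819000 Ft − 602000 Ft) = 54250 Ft ≥ 44000 Ft, so the exemption is fully phased out
  Base: 819000 Ft − 0 Ft = 819000 Ft
  819000 Ft × 10% = 81900 Ft

86510 Ft > 81900 Ft, so the ordinary income tax governs.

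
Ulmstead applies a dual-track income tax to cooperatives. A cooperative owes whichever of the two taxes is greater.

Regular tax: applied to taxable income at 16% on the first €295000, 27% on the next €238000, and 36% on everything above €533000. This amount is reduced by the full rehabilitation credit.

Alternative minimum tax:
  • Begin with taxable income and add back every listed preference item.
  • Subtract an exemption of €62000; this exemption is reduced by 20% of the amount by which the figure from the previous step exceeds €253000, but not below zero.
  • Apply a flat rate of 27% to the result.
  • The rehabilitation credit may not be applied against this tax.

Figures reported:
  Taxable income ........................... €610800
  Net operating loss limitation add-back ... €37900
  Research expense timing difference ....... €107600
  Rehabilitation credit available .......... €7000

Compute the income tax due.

€204201

Alternative minimum tax:
  Adjusted income: €610800 + €37900 + €107600 = €756300
  Exemption: 20% × (€756300 − €253000) = €100660 ≥ €62000, so the exemption is fully phased out
  Base: €756300 − €0 = €756300
  €756300 × 27% = €204201

Regular tax:
  €295000 × 16% = €47200
  €238000 × 27% = €64260
  €77800 × 36% = €28008
  → €139468
  Less rehabilitation credit €7000 → €132468

€204201 > €132468, so the alternative minimum tax is the binding amount.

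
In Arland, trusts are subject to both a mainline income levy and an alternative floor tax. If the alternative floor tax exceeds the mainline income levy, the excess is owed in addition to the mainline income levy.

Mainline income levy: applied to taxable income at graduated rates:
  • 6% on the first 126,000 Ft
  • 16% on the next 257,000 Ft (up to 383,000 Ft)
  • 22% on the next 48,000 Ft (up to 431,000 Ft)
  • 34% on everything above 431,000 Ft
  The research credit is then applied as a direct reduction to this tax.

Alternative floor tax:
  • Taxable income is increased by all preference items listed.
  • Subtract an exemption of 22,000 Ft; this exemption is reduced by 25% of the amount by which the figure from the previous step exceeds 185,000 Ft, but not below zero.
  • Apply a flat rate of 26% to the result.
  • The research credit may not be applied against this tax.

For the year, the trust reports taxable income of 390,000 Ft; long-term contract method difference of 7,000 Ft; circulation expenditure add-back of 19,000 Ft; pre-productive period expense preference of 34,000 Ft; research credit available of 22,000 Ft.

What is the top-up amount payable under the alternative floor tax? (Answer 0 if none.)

88,780 Ft

Alternative floor tax:
  Adjusted income: 390,000 Ft + 7,000 Ft + 19,000 Ft + 34,000 Ft = 450,000 Ft
  Exemption: 25% × (450,000 Ft − 185,000 Ft) = 66,250 Ft ≥ 22,000 Ft, so the exemption is fully phased out
  Base: 450,000 Ft − 0 Ft = 450,000 Ft
  450,000 Ft × 26% = 117,000 Ft

Mainline income levy:
  126,000 Ft × 6% = 7,560 Ft
  257,000 Ft × 16% = 41,120 Ft
  7,000 Ft × 22% = 1,540 Ft
  → 50,220 Ft
  Less research credit 22,000 Ft → 28,220 Ft

Excess of alternative floor tax over mainline income levy: 117,000 Ft − 28,220 Ft = 88,780 Ft.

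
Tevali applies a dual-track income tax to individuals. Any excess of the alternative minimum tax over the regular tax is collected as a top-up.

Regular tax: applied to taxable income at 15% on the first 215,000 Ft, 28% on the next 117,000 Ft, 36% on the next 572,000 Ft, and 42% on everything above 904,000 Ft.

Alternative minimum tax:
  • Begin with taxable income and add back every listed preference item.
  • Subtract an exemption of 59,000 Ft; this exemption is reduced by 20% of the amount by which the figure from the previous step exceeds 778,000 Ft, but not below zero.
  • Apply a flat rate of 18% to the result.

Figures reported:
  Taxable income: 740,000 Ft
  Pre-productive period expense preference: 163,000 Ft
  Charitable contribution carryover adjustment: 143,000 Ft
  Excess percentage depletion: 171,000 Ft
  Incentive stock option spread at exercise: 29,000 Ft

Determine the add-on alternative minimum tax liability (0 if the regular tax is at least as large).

12,390 Ft

Regular tax:
  215,000 Ft × 15% = 32,250 Ft
  117,000 Ft × 28% = 32,760 Ft
  408,000 Ft × 36% = 146,880 Ft
  → 211,890 Ft

Alternative minimum tax:
  Adjusted income: 740,000 Ft + 163,000 Ft + 143,000 Ft + 171,000 Ft + 29,000 Ft = 1,246,000 Ft
  Exemption: 20% × (1,246,000 Ft − 778,000 Ft) = 93,600 Ft ≥ 59,000 Ft, so the exemption is fully phased out
  Base: 1,246,000 Ft − 0 Ft = 1,246,000 Ft
  1,246,000 Ft × 18% = 224,280 Ft

Excess of alternative minimum tax over regular tax: 224,280 Ft − 211,890 Ft = 12,390 Ft.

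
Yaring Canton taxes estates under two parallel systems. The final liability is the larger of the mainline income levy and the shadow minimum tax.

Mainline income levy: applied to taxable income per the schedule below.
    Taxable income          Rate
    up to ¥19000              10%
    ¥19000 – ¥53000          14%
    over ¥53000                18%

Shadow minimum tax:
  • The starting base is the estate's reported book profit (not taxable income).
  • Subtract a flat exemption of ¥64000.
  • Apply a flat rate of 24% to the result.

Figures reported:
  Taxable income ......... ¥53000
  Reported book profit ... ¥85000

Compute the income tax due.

Mainline income levy:
  ¥19000 × 10% = ¥1900
  ¥34000 × 14% = ¥4760
  → ¥6660

Shadow minimum tax:
  Base (reported book profit): ¥85000
  Less exemption ¥64000 → base ¥21000
  ¥21000 × 24% = ¥5040

¥6660 > ¥5040, so the mainline income levy governs.

¥6660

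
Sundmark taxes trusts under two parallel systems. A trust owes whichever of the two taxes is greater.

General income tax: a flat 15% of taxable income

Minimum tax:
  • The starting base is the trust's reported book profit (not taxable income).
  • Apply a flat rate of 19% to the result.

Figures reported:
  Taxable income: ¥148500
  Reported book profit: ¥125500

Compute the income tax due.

¥23845

Minimum tax:
  Base (reported book profit): ¥125500
  ¥125500 × 19% = ¥23845

General income tax:
  ¥148500 × 15% = ¥22275

¥23845 > ¥22275, so the minimum tax is the binding amount.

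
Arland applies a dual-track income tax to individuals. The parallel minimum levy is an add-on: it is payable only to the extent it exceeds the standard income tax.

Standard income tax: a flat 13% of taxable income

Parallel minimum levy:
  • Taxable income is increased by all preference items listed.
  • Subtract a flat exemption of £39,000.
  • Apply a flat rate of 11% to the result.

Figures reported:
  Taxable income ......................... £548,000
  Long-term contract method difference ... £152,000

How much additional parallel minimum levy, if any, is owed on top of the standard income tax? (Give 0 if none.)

£1,470

Parallel minimum levy:
  Adjusted income: £548,000 + £152,000 = £700,000
  Less exemption £39,000 → base £661,000
  £661,000 × 11% = £72,710

Standard income tax:
  £548,000 × 13% = £71,240

Excess of parallel minimum levy over standard income tax: £72,710 − £71,240 = £1,470.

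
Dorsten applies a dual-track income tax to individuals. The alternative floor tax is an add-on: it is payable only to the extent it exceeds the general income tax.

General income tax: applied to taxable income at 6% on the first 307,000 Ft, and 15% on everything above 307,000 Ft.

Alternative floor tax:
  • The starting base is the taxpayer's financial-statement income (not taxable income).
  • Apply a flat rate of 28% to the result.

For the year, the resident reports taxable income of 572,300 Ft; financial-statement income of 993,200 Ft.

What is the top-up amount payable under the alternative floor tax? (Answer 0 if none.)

219,881 Ft

General income tax:
  307,000 Ft × 6% = 18,420 Ft
  265,300 Ft × 15% = 39,795 Ft
  → 58,215 Ft

Alternative floor tax:
  Base (financial-statement income): 993,200 Ft
  993,200 Ft × 28% = 278,096 Ft

Excess of alternative floor tax over general income tax: 278,096 Ft − 58,215 Ft = 219,881 Ft.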